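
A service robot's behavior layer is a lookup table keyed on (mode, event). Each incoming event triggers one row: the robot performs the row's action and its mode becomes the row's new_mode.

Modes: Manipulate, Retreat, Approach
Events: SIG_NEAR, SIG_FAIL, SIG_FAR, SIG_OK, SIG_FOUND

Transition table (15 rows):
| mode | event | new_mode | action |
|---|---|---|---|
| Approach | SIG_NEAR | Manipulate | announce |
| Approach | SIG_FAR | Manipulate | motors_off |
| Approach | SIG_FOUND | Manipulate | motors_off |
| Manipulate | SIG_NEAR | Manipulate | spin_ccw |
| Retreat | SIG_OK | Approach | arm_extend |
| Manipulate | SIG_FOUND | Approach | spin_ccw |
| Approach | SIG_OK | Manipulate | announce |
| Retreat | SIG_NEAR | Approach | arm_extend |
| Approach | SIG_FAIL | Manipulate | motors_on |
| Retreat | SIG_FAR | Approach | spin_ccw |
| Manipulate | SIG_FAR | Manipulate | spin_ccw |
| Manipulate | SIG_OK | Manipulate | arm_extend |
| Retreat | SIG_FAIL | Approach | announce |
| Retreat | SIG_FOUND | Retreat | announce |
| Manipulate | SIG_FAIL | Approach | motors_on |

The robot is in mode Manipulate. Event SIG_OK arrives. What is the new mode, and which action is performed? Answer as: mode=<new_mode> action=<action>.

current mode = Manipulate; filter table to that mode:
  (Manipulate, SIG_NEAR) → (Manipulate, spin_ccw)
  (Manipulate, SIG_FOUND) → (Approach, spin_ccw)
  (Manipulate, SIG_FAR) → (Manipulate, spin_ccw)
  (Manipulate, SIG_OK) → (Manipulate, arm_extend)  ← event matches
  (Manipulate, SIG_FAIL) → (Approach, motors_on)
event = SIG_OK selects (Manipulate, arm_extend)

mode=Manipulate action=arm_extend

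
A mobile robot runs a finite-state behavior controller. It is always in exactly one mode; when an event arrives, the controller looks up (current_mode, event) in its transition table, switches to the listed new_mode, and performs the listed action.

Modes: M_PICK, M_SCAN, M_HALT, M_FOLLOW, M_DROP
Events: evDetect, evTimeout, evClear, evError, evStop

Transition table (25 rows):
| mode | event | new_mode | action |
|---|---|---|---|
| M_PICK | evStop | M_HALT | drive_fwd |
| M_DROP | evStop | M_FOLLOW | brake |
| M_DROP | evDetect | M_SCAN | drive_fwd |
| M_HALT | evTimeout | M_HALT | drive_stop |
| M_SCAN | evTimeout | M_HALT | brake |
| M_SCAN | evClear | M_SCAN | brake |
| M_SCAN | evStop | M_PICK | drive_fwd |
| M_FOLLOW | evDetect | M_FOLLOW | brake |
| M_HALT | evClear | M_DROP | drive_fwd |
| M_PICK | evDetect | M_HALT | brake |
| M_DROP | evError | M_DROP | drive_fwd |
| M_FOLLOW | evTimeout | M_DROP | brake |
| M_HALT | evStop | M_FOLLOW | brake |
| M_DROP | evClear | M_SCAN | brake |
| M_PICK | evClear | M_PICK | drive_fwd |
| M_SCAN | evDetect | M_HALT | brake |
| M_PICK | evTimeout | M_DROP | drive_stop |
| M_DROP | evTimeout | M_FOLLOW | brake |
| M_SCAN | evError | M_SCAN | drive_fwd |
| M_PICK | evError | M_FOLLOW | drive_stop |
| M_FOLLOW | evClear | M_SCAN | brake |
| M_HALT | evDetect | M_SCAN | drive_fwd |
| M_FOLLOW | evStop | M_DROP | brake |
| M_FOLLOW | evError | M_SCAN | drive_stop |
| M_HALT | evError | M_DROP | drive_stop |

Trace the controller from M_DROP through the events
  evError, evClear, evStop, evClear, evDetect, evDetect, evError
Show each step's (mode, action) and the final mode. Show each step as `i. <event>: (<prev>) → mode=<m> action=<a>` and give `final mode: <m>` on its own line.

final mode: M_SCAN

1. evError: (M_DROP) → mode=M_DROP action=drive_fwd
2. evClear: (M_DROP) → mode=M_SCAN action=brake
3. evStop: (M_SCAN) → mode=M_PICK action=drive_fwd
4. evClear: (M_PICK) → mode=M_PICK action=drive_fwd
5. evDetect: (M_PICK) → mode=M_HALT action=brake
6. evDetect: (M_HALT) → mode=M_SCAN action=drive_fwd
7. evError: (M_SCAN) → mode=M_SCAN action=drive_fwd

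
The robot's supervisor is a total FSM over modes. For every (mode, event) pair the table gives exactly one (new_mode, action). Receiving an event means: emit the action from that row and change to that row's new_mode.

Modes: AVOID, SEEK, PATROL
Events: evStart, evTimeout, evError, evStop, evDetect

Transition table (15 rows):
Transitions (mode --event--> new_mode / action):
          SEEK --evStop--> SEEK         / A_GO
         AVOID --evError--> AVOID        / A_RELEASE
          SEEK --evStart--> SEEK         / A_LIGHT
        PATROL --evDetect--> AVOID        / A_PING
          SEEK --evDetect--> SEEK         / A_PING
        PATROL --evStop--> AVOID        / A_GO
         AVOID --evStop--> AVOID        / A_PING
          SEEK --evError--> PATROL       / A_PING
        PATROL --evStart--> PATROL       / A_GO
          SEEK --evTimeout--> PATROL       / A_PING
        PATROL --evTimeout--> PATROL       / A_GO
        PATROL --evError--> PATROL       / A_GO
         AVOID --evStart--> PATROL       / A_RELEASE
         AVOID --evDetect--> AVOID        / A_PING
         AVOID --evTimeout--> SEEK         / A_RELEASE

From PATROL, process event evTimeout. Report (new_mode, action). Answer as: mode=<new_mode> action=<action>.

mode=PATROL action=A_GO

current mode = PATROL; filter table to that mode:
  (PATROL, evDetect) → (AVOID, A_PING)
  (PATROL, evStop) → (AVOID, A_GO)
  (PATROL, evStart) → (PATROL, A_GO)
  (PATROL, evTimeout) → (PATROL, A_GO)  ← event matches
  (PATROL, evError) → (PATROL, A_GO)
event = evTimeout selects (PATROL, A_GO)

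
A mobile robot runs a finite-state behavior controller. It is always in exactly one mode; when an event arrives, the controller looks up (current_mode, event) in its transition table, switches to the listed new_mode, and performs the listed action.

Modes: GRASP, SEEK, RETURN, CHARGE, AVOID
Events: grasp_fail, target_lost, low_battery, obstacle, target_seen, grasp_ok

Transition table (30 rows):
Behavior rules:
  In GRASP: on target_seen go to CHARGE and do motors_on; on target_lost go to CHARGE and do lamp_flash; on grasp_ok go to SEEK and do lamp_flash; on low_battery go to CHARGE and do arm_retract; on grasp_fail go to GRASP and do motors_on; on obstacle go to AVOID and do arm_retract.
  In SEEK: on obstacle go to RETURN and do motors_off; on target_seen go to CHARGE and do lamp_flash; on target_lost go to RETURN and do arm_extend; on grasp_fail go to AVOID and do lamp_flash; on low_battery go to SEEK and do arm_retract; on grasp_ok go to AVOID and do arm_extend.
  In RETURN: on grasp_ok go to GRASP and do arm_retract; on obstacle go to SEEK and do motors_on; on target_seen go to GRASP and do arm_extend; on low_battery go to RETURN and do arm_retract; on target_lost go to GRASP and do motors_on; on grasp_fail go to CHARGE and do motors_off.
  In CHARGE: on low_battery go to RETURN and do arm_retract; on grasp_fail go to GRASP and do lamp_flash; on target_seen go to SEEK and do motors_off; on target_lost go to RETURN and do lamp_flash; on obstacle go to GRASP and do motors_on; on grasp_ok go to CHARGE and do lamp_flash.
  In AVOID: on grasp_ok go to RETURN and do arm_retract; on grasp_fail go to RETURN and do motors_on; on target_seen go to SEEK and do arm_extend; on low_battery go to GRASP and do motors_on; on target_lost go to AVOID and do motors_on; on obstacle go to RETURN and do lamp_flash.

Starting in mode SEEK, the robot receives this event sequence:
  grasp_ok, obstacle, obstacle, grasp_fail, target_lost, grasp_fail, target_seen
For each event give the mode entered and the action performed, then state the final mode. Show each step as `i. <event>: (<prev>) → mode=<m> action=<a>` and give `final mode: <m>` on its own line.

1. grasp_ok: (SEEK) → mode=AVOID action=arm_extend
2. obstacle: (AVOID) → mode=RETURN action=lamp_flash
3. obstacle: (RETURN) → mode=SEEK action=motors_on
4. grasp_fail: (SEEK) → mode=AVOID action=lamp_flash
5. target_lost: (AVOID) → mode=AVOID action=motors_on
6. grasp_fail: (AVOID) → mode=RETURN action=motors_on
7. target_seen: (RETURN) → mode=GRASP action=arm_extend

final mode: GRASP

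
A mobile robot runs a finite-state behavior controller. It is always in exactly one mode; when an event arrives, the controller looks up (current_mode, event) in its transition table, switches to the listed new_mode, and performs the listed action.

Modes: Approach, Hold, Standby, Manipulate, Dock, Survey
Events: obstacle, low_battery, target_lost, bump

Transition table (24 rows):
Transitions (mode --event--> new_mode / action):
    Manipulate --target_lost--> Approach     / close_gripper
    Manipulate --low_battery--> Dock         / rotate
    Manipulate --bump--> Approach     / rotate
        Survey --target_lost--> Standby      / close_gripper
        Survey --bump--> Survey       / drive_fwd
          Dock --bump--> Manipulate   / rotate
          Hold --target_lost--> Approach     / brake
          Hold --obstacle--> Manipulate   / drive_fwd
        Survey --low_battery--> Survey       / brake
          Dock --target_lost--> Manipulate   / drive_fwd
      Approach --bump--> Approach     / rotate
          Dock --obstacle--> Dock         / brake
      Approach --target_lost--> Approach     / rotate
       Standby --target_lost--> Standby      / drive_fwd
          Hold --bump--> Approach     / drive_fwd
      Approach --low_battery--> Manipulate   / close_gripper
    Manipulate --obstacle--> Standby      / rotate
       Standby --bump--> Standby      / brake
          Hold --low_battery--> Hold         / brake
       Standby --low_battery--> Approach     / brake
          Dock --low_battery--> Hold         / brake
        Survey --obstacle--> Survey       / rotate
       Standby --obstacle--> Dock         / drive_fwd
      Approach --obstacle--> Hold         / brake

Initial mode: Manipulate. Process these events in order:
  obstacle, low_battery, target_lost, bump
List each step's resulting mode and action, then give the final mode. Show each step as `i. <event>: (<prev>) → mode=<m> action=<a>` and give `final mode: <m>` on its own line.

final mode: Approach

1. obstacle: (Manipulate) → mode=Standby action=rotate
2. low_battery: (Standby) → mode=Approach action=brake
3. target_lost: (Approach) → mode=Approach action=rotate
4. bump: (Approach) → mode=Approach action=rotate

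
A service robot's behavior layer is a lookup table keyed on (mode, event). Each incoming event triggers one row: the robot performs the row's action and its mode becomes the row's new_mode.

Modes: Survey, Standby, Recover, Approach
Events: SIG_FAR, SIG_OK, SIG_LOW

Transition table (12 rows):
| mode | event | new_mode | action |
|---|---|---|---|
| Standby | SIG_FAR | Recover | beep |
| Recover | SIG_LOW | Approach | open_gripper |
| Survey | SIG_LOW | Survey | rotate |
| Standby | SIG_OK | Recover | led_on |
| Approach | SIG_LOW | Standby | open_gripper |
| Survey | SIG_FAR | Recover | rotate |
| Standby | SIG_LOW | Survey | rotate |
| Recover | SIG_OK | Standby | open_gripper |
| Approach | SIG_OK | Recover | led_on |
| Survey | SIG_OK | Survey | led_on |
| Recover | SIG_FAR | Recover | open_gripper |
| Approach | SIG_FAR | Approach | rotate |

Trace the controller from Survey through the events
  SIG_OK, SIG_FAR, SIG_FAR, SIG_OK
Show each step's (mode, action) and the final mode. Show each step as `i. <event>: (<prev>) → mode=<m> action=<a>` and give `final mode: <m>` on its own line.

1. SIG_OK: (Survey) → mode=Survey action=led_on
2. SIG_FAR: (Survey) → mode=Recover action=rotate
3. SIG_FAR: (Recover) → mode=Recover action=open_gripper
4. SIG_OK: (Recover) → mode=Standby action=open_gripper

final mode: Standby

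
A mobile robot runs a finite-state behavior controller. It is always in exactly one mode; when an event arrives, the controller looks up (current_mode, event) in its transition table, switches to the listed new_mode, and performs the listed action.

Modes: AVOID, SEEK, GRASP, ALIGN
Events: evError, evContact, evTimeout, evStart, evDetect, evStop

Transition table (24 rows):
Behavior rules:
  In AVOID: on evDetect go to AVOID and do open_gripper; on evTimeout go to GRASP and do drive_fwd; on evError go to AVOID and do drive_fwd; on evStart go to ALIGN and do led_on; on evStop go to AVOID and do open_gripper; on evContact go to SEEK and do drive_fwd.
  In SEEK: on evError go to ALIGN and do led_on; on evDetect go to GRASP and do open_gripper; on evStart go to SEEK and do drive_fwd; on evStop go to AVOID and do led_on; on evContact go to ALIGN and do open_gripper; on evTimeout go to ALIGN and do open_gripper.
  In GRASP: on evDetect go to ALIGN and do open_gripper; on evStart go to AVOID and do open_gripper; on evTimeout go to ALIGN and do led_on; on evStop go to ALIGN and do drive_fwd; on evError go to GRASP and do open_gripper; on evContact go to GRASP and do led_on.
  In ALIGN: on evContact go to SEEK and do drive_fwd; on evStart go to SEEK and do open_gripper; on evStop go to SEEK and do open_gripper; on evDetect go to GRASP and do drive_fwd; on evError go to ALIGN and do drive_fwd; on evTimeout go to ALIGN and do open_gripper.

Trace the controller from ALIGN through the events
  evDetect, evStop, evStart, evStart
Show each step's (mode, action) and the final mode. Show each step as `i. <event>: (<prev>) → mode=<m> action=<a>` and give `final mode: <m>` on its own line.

1. evDetect: (ALIGN) → mode=GRASP action=drive_fwd
2. evStop: (GRASP) → mode=ALIGN action=drive_fwd
3. evStart: (ALIGN) → mode=SEEK action=open_gripper
4. evStart: (SEEK) → mode=SEEK action=drive_fwd

final mode: SEEK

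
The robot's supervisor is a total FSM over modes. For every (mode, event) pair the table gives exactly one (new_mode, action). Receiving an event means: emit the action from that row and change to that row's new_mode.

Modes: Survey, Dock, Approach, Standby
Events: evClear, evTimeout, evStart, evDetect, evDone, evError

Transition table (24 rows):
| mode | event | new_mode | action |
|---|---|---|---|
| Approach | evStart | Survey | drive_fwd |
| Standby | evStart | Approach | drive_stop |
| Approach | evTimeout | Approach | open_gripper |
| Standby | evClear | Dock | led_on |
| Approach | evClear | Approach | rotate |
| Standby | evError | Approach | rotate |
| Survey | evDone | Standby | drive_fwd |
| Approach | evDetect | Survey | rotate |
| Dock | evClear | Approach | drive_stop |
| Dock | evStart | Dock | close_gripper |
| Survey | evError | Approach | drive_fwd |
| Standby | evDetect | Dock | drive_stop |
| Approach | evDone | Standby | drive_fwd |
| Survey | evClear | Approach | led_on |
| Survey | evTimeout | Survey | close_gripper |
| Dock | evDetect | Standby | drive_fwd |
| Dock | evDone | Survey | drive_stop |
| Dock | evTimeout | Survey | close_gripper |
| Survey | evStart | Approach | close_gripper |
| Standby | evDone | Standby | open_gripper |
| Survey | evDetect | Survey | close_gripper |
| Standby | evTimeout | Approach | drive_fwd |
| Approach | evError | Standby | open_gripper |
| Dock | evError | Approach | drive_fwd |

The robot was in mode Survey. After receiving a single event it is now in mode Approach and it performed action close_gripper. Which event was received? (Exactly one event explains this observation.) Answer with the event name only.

try evClear: (Survey, evClear) → (Approach, led_on)
try evTimeout: (Survey, evTimeout) → (Survey, close_gripper)
try evStart: (Survey, evStart) → (Approach, close_gripper)  ← matches
try evDetect: (Survey, evDetect) → (Survey, close_gripper)
try evDone: (Survey, evDone) → (Standby, drive_fwd)
try evError: (Survey, evError) → (Approach, drive_fwd)

evStart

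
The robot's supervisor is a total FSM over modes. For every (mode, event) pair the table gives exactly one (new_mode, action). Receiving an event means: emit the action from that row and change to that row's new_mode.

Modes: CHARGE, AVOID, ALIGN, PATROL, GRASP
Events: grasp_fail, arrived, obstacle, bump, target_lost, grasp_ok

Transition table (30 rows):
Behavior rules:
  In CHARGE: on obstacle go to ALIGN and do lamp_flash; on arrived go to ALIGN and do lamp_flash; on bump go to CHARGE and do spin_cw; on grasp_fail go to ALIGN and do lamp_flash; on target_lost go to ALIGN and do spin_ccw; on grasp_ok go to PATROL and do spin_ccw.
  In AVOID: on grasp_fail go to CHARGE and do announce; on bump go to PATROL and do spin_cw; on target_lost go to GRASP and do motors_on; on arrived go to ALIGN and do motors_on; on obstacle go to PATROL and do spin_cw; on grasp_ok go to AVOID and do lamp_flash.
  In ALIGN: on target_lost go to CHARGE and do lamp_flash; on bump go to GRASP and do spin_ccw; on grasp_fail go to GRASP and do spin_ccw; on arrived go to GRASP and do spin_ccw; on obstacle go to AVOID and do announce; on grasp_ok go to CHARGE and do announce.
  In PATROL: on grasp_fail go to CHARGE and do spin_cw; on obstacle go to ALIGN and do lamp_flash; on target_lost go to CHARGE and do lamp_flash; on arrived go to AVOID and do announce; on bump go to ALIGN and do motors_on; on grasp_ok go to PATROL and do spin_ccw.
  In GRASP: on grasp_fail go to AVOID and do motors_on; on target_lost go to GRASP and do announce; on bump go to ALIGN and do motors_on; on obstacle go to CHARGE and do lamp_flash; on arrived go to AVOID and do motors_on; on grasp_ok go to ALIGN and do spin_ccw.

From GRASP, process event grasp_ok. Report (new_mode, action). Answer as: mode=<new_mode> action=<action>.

current mode = GRASP; filter table to that mode:
  (GRASP, grasp_fail) → (AVOID, motors_on)
  (GRASP, target_lost) → (GRASP, announce)
  (GRASP, bump) → (ALIGN, motors_on)
  (GRASP, obstacle) → (CHARGE, lamp_flash)
  (GRASP, arrived) → (AVOID, motors_on)
  (GRASP, grasp_ok) → (ALIGN, spin_ccw)  ← event matches
event = grasp_ok selects (ALIGN, spin_ccw)

mode=ALIGN action=spin_ccw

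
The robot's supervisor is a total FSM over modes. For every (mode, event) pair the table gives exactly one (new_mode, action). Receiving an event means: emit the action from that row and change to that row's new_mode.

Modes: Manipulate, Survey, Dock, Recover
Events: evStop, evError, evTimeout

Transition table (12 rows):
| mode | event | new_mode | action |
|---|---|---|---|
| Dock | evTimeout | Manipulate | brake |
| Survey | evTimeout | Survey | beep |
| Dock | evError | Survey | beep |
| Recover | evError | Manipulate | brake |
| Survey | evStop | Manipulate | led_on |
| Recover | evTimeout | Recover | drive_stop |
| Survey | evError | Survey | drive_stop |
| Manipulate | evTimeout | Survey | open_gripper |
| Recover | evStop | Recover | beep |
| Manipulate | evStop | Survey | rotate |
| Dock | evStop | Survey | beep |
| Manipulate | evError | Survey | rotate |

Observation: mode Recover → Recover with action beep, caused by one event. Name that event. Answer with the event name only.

try evStop: (Recover, evStop) → (Recover, beep)  ← matches
try evError: (Recover, evError) → (Manipulate, brake)
try evTimeout: (Recover, evTimeout) → (Recover, drive_stop)

evStop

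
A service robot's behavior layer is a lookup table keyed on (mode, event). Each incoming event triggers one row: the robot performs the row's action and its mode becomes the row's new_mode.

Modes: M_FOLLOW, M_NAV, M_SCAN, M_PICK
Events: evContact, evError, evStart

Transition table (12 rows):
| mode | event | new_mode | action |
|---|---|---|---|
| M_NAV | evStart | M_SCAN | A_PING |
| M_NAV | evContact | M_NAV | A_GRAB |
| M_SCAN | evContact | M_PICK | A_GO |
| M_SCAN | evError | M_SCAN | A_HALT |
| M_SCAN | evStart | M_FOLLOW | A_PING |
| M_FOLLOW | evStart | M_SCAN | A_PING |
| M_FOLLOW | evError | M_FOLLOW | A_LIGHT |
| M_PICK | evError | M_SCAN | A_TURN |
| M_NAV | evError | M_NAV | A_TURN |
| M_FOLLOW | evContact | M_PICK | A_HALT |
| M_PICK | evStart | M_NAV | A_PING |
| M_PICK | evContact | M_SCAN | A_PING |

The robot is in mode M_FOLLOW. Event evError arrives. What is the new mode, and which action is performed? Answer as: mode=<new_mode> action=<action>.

current mode = M_FOLLOW; filter table to that mode:
  (M_FOLLOW, evStart) → (M_SCAN, A_PING)
  (M_FOLLOW, evError) → (M_FOLLOW, A_LIGHT)  ← event matches
  (M_FOLLOW, evContact) → (M_PICK, A_HALT)
event = evError selects (M_FOLLOW, A_LIGHT)

mode=M_FOLLOW action=A_LIGHT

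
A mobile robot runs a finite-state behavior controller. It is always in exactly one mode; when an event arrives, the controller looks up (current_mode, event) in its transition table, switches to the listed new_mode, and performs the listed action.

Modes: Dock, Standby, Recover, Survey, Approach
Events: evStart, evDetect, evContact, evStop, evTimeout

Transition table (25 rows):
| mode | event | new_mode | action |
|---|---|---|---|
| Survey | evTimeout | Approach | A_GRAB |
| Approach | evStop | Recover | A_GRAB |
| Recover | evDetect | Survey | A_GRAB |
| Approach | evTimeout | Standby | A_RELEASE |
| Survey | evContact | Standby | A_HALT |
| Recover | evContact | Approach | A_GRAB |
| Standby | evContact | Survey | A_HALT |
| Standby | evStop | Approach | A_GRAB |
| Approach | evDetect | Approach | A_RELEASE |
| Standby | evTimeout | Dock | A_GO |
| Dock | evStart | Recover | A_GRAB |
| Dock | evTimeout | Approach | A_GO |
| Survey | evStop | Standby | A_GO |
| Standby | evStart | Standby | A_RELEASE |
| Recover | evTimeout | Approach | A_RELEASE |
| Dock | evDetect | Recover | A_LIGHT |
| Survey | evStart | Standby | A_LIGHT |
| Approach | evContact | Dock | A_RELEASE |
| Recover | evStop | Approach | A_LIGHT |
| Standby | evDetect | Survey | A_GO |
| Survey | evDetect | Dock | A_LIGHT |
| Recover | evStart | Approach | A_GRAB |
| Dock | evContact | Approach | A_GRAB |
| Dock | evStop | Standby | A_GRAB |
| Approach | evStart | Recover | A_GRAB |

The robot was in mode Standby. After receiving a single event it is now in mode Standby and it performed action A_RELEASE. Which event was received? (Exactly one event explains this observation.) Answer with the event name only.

try evStart: (Standby, evStart) → (Standby, A_RELEASE)  ← matches
try evDetect: (Standby, evDetect) → (Survey, A_GO)
try evContact: (Standby, evContact) → (Survey, A_HALT)
try evStop: (Standby, evStop) → (Approach, A_GRAB)
try evTimeout: (Standby, evTimeout) → (Dock, A_GO)

evStart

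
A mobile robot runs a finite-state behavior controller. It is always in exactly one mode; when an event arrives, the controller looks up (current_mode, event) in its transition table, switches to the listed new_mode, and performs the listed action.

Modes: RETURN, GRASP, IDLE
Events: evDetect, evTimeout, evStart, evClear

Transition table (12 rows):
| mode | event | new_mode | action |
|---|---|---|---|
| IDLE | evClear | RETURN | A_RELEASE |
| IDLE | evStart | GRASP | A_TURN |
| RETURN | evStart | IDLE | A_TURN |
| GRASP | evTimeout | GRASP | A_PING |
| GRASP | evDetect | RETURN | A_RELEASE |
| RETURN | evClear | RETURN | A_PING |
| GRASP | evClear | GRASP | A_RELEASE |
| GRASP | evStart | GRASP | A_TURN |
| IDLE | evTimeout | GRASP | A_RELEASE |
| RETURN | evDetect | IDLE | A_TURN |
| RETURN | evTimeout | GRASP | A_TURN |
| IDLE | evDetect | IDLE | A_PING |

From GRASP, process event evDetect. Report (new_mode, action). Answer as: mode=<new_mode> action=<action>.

mode=RETURN action=A_RELEASE

current mode = GRASP; filter table to that mode:
  (GRASP, evTimeout) → (GRASP, A_PING)
  (GRASP, evDetect) → (RETURN, A_RELEASE)  ← event matches
  (GRASP, evClear) → (GRASP, A_RELEASE)
  (GRASP, evStart) → (GRASP, A_TURN)
event = evDetect selects (RETURN, A_RELEASE)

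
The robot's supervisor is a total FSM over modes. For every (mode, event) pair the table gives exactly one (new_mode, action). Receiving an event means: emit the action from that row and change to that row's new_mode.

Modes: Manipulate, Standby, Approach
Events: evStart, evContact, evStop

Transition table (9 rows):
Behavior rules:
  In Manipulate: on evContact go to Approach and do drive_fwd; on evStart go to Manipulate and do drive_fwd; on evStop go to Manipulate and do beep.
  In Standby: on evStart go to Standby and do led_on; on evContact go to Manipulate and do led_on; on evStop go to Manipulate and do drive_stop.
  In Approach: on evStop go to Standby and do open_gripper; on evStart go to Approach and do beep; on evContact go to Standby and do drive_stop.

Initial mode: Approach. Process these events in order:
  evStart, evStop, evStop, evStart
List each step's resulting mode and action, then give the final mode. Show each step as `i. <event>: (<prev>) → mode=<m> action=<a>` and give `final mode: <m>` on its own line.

final mode: Manipulate

1. evStart: (Approach) → mode=Approach action=beep
2. evStop: (Approach) → mode=Standby action=open_gripper
3. evStop: (Standby) → mode=Manipulate action=drive_stop
4. evStart: (Manipulate) → mode=Manipulate action=drive_fwd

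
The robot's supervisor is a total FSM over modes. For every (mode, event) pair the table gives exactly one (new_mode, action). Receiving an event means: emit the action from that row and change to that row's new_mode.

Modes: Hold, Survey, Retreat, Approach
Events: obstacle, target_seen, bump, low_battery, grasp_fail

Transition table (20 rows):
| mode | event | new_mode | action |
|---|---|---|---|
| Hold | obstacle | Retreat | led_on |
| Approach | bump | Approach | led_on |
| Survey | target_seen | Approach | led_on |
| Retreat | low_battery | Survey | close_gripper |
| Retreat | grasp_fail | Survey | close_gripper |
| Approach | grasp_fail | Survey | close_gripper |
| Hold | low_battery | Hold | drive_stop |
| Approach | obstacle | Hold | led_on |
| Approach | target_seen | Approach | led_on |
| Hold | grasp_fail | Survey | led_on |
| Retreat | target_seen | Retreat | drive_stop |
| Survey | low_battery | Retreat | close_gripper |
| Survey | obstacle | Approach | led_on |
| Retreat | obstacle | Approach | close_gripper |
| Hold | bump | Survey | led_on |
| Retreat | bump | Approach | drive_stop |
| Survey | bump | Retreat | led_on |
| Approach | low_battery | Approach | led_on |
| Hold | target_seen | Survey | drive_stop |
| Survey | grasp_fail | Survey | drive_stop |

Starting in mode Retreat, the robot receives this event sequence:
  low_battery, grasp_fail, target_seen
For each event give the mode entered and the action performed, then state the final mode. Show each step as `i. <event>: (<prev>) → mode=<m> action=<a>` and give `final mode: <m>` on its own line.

final mode: Approach

1. low_battery: (Retreat) → mode=Survey action=close_gripper
2. grasp_fail: (Survey) → mode=Survey action=drive_stop
3. target_seen: (Survey) → mode=Approach action=led_on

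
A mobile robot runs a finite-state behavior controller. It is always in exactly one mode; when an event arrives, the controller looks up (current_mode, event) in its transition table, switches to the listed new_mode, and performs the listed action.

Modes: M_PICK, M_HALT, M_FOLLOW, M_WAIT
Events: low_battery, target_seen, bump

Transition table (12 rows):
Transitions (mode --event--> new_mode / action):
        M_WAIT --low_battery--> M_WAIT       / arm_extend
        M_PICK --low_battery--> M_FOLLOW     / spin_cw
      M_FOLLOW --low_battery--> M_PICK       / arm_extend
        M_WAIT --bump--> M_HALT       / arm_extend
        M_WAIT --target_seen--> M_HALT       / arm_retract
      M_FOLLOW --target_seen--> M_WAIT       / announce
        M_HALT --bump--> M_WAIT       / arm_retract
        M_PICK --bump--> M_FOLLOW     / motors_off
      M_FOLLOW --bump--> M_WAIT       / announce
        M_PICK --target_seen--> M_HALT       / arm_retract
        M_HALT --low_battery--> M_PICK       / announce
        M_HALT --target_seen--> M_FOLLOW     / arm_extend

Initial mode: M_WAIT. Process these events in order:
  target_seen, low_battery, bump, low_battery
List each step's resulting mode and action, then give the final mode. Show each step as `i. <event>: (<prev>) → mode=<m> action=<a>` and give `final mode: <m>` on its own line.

final mode: M_PICK

1. target_seen: (M_WAIT) → mode=M_HALT action=arm_retract
2. low_battery: (M_HALT) → mode=M_PICK action=announce
3. bump: (M_PICK) → mode=M_FOLLOW action=motors_off
4. low_battery: (M_FOLLOW) → mode=M_PICK action=arm_extend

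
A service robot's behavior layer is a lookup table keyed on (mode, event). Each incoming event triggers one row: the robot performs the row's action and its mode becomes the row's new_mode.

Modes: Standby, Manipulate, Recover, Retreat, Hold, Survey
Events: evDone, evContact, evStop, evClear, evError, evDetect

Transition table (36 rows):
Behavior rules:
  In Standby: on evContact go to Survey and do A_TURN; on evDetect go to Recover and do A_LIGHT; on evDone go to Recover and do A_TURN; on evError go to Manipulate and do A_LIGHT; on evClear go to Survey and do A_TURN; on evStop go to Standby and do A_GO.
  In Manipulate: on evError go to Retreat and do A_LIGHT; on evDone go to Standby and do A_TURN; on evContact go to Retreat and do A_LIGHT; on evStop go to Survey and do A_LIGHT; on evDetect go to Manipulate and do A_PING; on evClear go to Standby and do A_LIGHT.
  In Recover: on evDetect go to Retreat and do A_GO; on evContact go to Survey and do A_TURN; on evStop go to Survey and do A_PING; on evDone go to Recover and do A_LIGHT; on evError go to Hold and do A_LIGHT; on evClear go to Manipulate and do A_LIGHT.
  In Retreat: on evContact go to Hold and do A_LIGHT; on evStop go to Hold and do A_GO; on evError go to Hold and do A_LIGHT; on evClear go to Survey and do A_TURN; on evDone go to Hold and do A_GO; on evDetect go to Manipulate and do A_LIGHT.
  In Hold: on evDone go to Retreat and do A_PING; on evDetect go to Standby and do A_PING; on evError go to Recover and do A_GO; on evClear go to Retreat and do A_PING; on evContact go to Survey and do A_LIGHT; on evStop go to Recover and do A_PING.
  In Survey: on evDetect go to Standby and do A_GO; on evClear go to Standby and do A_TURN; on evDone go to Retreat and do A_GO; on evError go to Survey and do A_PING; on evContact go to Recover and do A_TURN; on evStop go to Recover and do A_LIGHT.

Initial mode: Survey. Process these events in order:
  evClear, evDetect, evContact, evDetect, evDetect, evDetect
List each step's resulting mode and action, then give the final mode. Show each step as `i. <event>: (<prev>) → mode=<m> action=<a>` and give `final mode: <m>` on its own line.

final mode: Retreat

1. evClear: (Survey) → mode=Standby action=A_TURN
2. evDetect: (Standby) → mode=Recover action=A_LIGHT
3. evContact: (Recover) → mode=Survey action=A_TURN
4. evDetect: (Survey) → mode=Standby action=A_GO
5. evDetect: (Standby) → mode=Recover action=A_LIGHT
6. evDetect: (Recover) → mode=Retreat action=A_GO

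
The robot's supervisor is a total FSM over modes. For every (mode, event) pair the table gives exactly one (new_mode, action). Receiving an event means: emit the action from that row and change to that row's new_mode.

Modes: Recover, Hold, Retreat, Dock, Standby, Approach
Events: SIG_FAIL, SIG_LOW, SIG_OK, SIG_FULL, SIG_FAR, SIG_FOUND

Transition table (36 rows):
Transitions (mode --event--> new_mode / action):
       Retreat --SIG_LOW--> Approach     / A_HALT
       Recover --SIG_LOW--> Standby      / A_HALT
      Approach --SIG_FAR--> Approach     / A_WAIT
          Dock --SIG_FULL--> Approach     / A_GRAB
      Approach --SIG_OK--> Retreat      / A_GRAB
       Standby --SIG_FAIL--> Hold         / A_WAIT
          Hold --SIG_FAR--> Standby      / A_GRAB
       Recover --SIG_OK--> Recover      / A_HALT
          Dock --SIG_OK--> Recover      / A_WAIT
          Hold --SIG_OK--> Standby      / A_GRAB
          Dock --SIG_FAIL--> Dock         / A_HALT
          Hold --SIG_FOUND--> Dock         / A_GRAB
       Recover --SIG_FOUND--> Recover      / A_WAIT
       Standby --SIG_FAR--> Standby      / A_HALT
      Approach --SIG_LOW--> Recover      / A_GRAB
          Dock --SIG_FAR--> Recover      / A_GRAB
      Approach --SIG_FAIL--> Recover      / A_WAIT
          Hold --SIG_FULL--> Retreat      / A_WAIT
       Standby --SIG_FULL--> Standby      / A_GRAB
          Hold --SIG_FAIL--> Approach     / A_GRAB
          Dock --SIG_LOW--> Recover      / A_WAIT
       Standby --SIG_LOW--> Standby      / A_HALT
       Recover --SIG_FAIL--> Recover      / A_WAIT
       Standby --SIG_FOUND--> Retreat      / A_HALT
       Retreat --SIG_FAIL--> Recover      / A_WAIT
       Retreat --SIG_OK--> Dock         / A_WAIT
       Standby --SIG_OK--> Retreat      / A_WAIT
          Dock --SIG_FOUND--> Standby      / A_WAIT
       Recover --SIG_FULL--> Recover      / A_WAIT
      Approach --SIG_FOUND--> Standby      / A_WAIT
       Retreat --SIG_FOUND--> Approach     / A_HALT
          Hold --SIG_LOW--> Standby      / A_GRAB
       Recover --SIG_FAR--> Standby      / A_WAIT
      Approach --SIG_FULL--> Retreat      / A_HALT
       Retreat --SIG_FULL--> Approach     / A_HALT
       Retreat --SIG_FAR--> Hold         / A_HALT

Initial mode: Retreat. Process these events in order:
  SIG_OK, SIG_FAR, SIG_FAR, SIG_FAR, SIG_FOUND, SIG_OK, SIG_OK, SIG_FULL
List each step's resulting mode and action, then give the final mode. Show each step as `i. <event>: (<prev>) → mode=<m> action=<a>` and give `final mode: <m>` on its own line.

1. SIG_OK: (Retreat) → mode=Dock action=A_WAIT
2. SIG_FAR: (Dock) → mode=Recover action=A_GRAB
3. SIG_FAR: (Recover) → mode=Standby action=A_WAIT
4. SIG_FAR: (Standby) → mode=Standby action=A_HALT
5. SIG_FOUND: (Standby) → mode=Retreat action=A_HALT
6. SIG_OK: (Retreat) → mode=Dock action=A_WAIT
7. SIG_OK: (Dock) → mode=Recover action=A_WAIT
8. SIG_FULL: (Recover) → mode=Recover action=A_WAIT

final mode: Recover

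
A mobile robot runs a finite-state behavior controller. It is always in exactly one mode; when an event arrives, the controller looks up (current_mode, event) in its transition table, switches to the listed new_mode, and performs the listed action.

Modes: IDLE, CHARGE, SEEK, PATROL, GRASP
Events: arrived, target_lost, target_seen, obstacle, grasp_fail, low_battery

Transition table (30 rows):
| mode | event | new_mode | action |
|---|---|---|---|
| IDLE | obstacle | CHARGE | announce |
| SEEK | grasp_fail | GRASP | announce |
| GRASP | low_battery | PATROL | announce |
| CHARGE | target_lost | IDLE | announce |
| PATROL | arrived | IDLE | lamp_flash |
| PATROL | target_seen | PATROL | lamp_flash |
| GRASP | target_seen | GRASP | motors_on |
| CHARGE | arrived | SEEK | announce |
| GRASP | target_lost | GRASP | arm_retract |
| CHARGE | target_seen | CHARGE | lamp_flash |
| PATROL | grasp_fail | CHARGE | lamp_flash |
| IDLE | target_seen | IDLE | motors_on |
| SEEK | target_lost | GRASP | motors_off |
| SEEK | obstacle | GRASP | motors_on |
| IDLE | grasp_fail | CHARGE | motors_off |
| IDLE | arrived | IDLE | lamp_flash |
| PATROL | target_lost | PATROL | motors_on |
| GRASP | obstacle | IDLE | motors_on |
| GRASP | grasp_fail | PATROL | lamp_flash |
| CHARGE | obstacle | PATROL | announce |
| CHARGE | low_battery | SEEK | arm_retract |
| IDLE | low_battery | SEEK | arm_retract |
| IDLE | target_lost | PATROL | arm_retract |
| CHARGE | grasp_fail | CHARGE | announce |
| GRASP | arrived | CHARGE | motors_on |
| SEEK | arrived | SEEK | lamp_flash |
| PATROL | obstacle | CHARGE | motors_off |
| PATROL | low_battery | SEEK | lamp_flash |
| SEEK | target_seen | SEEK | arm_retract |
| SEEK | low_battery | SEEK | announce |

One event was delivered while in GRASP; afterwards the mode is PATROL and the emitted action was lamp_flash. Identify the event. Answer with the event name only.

grasp_fail

try arrived: (GRASP, arrived) → (CHARGE, motors_on)
try target_lost: (GRASP, target_lost) → (GRASP, arm_retract)
try target_seen: (GRASP, target_seen) → (GRASP, motors_on)
try obstacle: (GRASP, obstacle) → (IDLE, motors_on)
try grasp_fail: (GRASP, grasp_fail) → (PATROL, lamp_flash)  ← matches
try low_battery: (GRASP, low_battery) → (PATROL, announce)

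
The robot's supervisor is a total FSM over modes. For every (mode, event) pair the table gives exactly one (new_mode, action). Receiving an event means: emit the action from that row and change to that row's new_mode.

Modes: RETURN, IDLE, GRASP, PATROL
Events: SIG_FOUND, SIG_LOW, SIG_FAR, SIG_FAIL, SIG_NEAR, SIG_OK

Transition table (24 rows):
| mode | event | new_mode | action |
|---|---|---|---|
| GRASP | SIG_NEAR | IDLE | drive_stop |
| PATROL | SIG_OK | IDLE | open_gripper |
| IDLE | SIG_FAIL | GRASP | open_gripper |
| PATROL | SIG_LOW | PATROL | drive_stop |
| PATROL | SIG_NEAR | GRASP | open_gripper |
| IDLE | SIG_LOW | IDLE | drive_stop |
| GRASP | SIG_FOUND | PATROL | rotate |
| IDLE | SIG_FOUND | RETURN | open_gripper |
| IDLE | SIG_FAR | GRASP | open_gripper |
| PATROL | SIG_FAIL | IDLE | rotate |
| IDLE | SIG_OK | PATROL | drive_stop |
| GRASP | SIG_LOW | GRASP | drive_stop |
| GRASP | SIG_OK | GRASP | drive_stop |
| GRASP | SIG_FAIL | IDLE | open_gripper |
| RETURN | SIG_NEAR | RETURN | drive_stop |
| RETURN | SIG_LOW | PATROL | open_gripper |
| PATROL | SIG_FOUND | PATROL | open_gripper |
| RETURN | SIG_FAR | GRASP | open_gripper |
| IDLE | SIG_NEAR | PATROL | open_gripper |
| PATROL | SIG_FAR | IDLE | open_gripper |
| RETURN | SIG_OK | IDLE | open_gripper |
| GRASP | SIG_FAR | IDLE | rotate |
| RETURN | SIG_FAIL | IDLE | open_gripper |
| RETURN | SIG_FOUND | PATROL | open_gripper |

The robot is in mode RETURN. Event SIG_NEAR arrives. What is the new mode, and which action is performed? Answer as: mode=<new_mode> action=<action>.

mode=RETURN action=drive_stop

current mode = RETURN; filter table to that mode:
  (RETURN, SIG_NEAR) → (RETURN, drive_stop)  ← event matches
  (RETURN, SIG_LOW) → (PATROL, open_gripper)
  (RETURN, SIG_FAR) → (GRASP, open_gripper)
  (RETURN, SIG_OK) → (IDLE, open_gripper)
  (RETURN, SIG_FAIL) → (IDLE, open_gripper)
  (RETURN, SIG_FOUND) → (PATROL, open_gripper)
event = SIG_NEAR selects (RETURN, drive_stop)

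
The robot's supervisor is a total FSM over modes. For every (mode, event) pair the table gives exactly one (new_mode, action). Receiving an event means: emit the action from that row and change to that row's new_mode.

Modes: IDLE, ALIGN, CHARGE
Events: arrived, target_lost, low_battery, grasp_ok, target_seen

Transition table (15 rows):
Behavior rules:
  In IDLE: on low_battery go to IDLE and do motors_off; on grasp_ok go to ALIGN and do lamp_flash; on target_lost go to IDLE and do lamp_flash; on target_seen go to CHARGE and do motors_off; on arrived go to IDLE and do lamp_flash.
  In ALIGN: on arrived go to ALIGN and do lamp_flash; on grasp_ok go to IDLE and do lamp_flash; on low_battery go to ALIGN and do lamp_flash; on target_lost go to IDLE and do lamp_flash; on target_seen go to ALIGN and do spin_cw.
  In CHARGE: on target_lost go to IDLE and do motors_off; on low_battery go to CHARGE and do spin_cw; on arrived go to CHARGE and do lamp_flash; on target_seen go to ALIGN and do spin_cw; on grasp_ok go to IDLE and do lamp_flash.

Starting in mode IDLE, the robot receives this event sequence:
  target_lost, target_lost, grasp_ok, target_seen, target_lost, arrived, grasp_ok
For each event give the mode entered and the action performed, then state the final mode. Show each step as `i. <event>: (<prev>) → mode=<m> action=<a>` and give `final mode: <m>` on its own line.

1. target_lost: (IDLE) → mode=IDLE action=lamp_flash
2. target_lost: (IDLE) → mode=IDLE action=lamp_flash
3. grasp_ok: (IDLE) → mode=ALIGN action=lamp_flash
4. target_seen: (ALIGN) → mode=ALIGN action=spin_cw
5. target_lost: (ALIGN) → mode=IDLE action=lamp_flash
6. arrived: (IDLE) → mode=IDLE action=lamp_flash
7. grasp_ok: (IDLE) → mode=ALIGN action=lamp_flash

final mode: ALIGN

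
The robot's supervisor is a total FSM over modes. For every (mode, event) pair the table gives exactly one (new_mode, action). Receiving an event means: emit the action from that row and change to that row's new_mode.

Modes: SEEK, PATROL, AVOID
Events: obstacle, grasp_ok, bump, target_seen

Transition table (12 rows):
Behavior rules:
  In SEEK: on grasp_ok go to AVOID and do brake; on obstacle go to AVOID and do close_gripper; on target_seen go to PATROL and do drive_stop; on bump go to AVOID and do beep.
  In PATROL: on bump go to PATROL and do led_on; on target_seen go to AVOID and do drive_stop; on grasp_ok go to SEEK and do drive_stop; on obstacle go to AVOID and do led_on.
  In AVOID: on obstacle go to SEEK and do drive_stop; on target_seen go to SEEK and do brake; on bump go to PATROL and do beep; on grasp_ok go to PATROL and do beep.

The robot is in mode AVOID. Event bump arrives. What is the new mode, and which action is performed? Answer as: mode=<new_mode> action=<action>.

mode=PATROL action=beep

current mode = AVOID; filter table to that mode:
  (AVOID, obstacle) → (SEEK, drive_stop)
  (AVOID, target_seen) → (SEEK, brake)
  (AVOID, bump) → (PATROL, beep)  ← event matches
  (AVOID, grasp_ok) → (PATROL, beep)
event = bump selects (PATROL, beep)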